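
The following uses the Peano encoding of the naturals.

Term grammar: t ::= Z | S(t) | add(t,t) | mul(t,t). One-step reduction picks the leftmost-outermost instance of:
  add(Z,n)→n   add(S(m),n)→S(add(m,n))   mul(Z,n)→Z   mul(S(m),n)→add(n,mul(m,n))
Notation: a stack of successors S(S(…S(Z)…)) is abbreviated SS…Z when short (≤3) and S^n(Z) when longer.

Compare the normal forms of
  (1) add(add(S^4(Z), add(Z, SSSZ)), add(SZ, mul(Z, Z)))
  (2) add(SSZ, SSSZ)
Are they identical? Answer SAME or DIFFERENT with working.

Answer: DIFFERENT — A ⇓ S^8(Z), B ⇓ S^5(Z)

Working:
Term A:
  start: add(add(S^4(Z), add(Z, SSSZ)), add(SZ, mul(Z, Z)))
  →1  add(S(add(SSSZ, add(Z, SSSZ))), add(SZ, mul(Z, Z)))
  →2  S(add(add(SSSZ, add(Z, SSSZ)), add(SZ, mul(Z, Z))))
  →3  S(add(S(add(SSZ, add(Z, SSSZ))), add(SZ, mul(Z, Z))))
  →4  S(S(add(add(SSZ, add(Z, SSSZ)), add(SZ, mul(Z, Z)))))
  →5  S(S(add(S(add(SZ, add(Z, SSSZ))), add(SZ, mul(Z, Z)))))
  →6  S(S(S(add(add(SZ, add(Z, SSSZ)), add(SZ, mul(Z, Z))))))
  →7  S(S(S(add(S(add(Z, add(Z, SSSZ))), add(SZ, mul(Z, Z))))))
  →8  S(S(S(S(add(add(Z, add(Z, SSSZ)), add(SZ, mul(Z, Z)))))))
  →9  S(S(S(S(add(add(Z, SSSZ), add(SZ, mul(Z, Z)))))))
  →10  S(S(S(S(add(SSSZ, add(SZ, mul(Z, Z)))))))
  →11  S(S(S(S(S(add(SSZ, add(SZ, mul(Z, Z))))))))
  →12  S(S(S(S(S(S(add(SZ, add(SZ, mul(Z, Z)))))))))
  →13  S(S(S(S(S(S(S(add(Z, add(SZ, mul(Z, Z))))))))))
  →14  S(S(S(S(S(S(S(add(SZ, mul(Z, Z)))))))))
  →15  S(S(S(S(S(S(S(S(add(Z, mul(Z, Z))))))))))
  →16  S(S(S(S(S(S(S(S(mul(Z, Z)))))))))
  →17  S^8(Z)

Term B:
  start: add(SSZ, SSSZ)
  →1  S(add(SZ, SSSZ))
  →2  S(S(add(Z, SSSZ)))
  →3  S^5(Z)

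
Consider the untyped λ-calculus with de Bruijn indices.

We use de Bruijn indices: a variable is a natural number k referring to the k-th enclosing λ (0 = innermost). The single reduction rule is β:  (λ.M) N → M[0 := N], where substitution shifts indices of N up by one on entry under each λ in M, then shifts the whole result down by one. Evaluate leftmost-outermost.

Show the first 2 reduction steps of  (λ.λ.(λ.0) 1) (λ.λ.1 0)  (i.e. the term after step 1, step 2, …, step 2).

  start: (λ.λ.(λ.0) 1) (λ.λ.1 0)
  →1  λ.(λ.0) (λ.λ.1 0)
  →2  λ.λ.λ.1 0

Answer: after 2 steps: λ.λ.λ.1 0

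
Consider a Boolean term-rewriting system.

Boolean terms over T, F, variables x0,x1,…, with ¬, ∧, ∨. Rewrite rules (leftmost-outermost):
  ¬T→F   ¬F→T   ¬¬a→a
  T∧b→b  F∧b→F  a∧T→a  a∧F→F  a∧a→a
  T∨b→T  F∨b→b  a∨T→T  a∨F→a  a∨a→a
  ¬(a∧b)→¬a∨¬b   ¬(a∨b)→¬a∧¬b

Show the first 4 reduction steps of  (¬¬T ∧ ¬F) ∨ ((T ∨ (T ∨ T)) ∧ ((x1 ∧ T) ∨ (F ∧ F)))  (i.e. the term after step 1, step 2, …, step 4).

  start: (¬¬T ∧ ¬F) ∨ ((T ∨ (T ∨ T)) ∧ ((x1 ∧ T) ∨ (F ∧ F)))
  →1  (T ∧ ¬F) ∨ ((T ∨ (T ∨ T)) ∧ ((x1 ∧ T) ∨ (F ∧ F)))
  →2  ¬F ∨ ((T ∨ (T ∨ T)) ∧ ((x1 ∧ T) ∨ (F ∧ F)))
  →3  T ∨ ((T ∨ (T ∨ T)) ∧ ((x1 ∧ T) ∨ (F ∧ F)))
  →4  T

Answer: after 4 steps: T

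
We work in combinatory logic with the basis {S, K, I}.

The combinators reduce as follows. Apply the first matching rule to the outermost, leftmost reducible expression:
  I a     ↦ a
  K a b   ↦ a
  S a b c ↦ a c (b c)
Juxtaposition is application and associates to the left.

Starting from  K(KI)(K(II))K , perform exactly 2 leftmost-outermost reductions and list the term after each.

Answer: after 2 steps: I

Working:
  start: K(KI)(K(II))K
  →1  KIK
  →2  I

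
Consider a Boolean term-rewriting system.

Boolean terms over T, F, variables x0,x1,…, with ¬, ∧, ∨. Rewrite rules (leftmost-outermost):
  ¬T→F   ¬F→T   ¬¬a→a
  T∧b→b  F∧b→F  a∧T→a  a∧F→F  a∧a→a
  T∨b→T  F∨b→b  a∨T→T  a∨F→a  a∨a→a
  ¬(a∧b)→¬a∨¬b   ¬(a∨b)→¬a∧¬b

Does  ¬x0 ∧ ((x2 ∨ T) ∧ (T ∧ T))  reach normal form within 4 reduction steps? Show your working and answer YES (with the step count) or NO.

  start: ¬x0 ∧ ((x2 ∨ T) ∧ (T ∧ T))
  step 1: ¬x0 ∧ (T ∧ (T ∧ T))
  step 2: ¬x0 ∧ (T ∧ T)
  step 3: ¬x0 ∧ T
  step 4: ¬x0

Answer: YES — reaches normal form ¬x0 in 4 ≤ 4 steps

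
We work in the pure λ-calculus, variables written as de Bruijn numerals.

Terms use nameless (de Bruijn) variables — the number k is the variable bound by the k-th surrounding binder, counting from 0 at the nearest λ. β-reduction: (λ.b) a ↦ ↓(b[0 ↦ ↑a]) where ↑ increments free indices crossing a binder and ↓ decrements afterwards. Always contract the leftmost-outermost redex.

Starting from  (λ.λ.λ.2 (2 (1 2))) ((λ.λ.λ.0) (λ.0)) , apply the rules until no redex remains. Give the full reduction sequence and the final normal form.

Answer: normal form = λ.λ.λ.0  (in 3 steps)

Working:
  start: (λ.λ.λ.2 (2 (1 2))) ((λ.λ.λ.0) (λ.0))
  step 1: λ.λ.(λ.λ.λ.0) (λ.0) ((λ.λ.λ.0) (λ.0) (1 ((λ.λ.λ.0) (λ.0))))
  step 2: λ.λ.(λ.λ.0) ((λ.λ.λ.0) (λ.0) (1 ((λ.λ.λ.0) (λ.0))))
  step 3: λ.λ.λ.0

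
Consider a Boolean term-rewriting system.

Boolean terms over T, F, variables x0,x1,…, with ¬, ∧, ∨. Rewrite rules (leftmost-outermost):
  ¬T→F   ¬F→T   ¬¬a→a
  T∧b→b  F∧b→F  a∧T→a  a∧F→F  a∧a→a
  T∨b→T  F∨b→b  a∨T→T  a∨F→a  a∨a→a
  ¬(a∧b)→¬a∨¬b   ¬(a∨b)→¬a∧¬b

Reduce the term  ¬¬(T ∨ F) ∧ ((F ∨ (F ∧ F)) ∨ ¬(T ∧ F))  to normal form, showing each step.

Answer: normal form = T  (in 10 steps)

Derivation:
  start: ¬¬(T ∨ F) ∧ ((F ∨ (F ∧ F)) ∨ ¬(T ∧ F))
  →1  (T ∨ F) ∧ ((F ∨ (F ∧ F)) ∨ ¬(T ∧ F))
  →2  T ∧ ((F ∨ (F ∧ F)) ∨ ¬(T ∧ F))
  →3  (F ∨ (F ∧ F)) ∨ ¬(T ∧ F)
  →4  (F ∧ F) ∨ ¬(T ∧ F)
  →5  F ∨ ¬(T ∧ F)
  →6  ¬(T ∧ F)
  →7  ¬T ∨ ¬F
  →8  F ∨ ¬F
  →9  ¬F
  →10  T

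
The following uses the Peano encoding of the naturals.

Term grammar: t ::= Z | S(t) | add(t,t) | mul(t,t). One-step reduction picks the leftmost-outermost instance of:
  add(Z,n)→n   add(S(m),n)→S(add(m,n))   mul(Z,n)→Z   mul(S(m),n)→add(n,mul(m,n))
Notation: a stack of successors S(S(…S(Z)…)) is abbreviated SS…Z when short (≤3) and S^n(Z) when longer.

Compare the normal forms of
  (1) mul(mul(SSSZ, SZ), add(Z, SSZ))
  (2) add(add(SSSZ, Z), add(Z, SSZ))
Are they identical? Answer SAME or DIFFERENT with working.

Answer: DIFFERENT — A ⇓ S^6(Z), B ⇓ S^5(Z)

Derivation:
Term A:
  start: mul(mul(SSSZ, SZ), add(Z, SSZ))
  step 1: mul(add(SZ, mul(SSZ, SZ)), add(Z, SSZ))
  step 2: mul(S(add(Z, mul(SSZ, SZ))), add(Z, SSZ))
  step 3: add(add(Z, SSZ), mul(add(Z, mul(SSZ, SZ)), add(Z, SSZ)))
  step 4: add(SSZ, mul(add(Z, mul(SSZ, SZ)), add(Z, SSZ)))
  step 5: S(add(SZ, mul(add(Z, mul(SSZ, SZ)), add(Z, SSZ))))
  step 6: S(S(add(Z, mul(add(Z, mul(SSZ, SZ)), add(Z, SSZ)))))
  step 7: S(S(mul(add(Z, mul(SSZ, SZ)), add(Z, SSZ))))
  step 8: S(S(mul(mul(SSZ, SZ), add(Z, SSZ))))
  step 9: S(S(mul(add(SZ, mul(SZ, SZ)), add(Z, SSZ))))
  step 10: S(S(mul(S(add(Z, mul(SZ, SZ))), add(Z, SSZ))))
  step 11: S(S(add(add(Z, SSZ), mul(add(Z, mul(SZ, SZ)), add(Z, SSZ)))))
  step 12: S(S(add(SSZ, mul(add(Z, mul(SZ, SZ)), add(Z, SSZ)))))
  step 13: S(S(S(add(SZ, mul(add(Z, mul(SZ, SZ)), add(Z, SSZ))))))
  step 14: S(S(S(S(add(Z, mul(add(Z, mul(SZ, SZ)), add(Z, SSZ)))))))
  step 15: S(S(S(S(mul(add(Z, mul(SZ, SZ)), add(Z, SSZ))))))
  step 16: S(S(S(S(mul(mul(SZ, SZ), add(Z, SSZ))))))
  step 17: S(S(S(S(mul(add(SZ, mul(Z, SZ)), add(Z, SSZ))))))
  step 18: S(S(S(S(mul(S(add(Z, mul(Z, SZ))), add(Z, SSZ))))))
  step 19: S(S(S(S(add(add(Z, SSZ), mul(add(Z, mul(Z, SZ)), add(Z, SSZ)))))))
  step 20: S(S(S(S(add(SSZ, mul(add(Z, mul(Z, SZ)), add(Z, SSZ)))))))
  step 21: S(S(S(S(S(add(SZ, mul(add(Z, mul(Z, SZ)), add(Z, SSZ))))))))
  step 22: S(S(S(S(S(S(add(Z, mul(add(Z, mul(Z, SZ)), add(Z, SSZ)))))))))
  step 23: S(S(S(S(S(S(mul(add(Z, mul(Z, SZ)), add(Z, SSZ))))))))
  step 24: S(S(S(S(S(S(mul(mul(Z, SZ), add(Z, SSZ))))))))
  step 25: S(S(S(S(S(S(mul(Z, add(Z, SSZ))))))))
  step 26: S^6(Z)

Term B:
  start: add(add(SSSZ, Z), add(Z, SSZ))
  step 1: add(S(add(SSZ, Z)), add(Z, SSZ))
  step 2: S(add(add(SSZ, Z), add(Z, SSZ)))
  step 3: S(add(S(add(SZ, Z)), add(Z, SSZ)))
  step 4: S(S(add(add(SZ, Z), add(Z, SSZ))))
  step 5: S(S(add(S(add(Z, Z)), add(Z, SSZ))))
  step 6: S(S(S(add(add(Z, Z), add(Z, SSZ)))))
  step 7: S(S(S(add(Z, add(Z, SSZ)))))
  step 8: S(S(S(add(Z, SSZ))))
  step 9: S^5(Z)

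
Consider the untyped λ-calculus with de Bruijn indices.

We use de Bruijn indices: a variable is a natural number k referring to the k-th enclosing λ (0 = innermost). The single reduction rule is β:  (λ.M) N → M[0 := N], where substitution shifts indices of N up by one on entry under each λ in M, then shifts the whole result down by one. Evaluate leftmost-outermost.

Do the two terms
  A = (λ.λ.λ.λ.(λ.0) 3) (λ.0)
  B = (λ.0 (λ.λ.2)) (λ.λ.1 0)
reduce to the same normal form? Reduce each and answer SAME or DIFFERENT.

Term A:
  start: (λ.λ.λ.λ.(λ.0) 3) (λ.0)
  [1] λ.λ.λ.(λ.0) (λ.0)
  [2] λ.λ.λ.λ.0

Term B:
  start: (λ.0 (λ.λ.2)) (λ.λ.1 0)
  [1] (λ.λ.1 0) (λ.λ.λ.λ.1 0)
  [2] λ.(λ.λ.λ.λ.1 0) 0
  [3] λ.λ.λ.λ.1 0

Answer: DIFFERENT — A ⇓ λ.λ.λ.λ.0, B ⇓ λ.λ.λ.λ.1 0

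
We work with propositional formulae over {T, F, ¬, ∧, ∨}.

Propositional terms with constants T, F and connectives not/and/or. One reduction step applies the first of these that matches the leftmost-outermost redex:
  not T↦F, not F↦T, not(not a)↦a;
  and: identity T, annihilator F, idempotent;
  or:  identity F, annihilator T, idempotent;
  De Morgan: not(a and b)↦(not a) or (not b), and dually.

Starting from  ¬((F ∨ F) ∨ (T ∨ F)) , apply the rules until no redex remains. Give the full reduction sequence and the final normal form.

Answer: normal form = F  (in 8 steps)

Derivation:
  start: ¬((F ∨ F) ∨ (T ∨ F))
  step 1: ¬(F ∨ F) ∧ ¬(T ∨ F)
  step 2: (¬F ∧ ¬F) ∧ ¬(T ∨ F)
  step 3: ¬F ∧ ¬(T ∨ F)
  step 4: T ∧ ¬(T ∨ F)
  step 5: ¬(T ∨ F)
  step 6: ¬T ∧ ¬F
  step 7: F ∧ ¬F
  step 8: F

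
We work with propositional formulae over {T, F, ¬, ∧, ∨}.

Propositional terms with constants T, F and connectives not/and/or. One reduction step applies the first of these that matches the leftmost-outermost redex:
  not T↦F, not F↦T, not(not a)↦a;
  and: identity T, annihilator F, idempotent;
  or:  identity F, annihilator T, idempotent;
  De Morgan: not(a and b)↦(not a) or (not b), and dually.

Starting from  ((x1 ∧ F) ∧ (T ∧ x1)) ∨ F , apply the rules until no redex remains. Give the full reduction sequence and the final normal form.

Answer: normal form = F  (in 3 steps)

Reduction:
  start: ((x1 ∧ F) ∧ (T ∧ x1)) ∨ F
  [1] (x1 ∧ F) ∧ (T ∧ x1)
  [2] F ∧ (T ∧ x1)
  [3] F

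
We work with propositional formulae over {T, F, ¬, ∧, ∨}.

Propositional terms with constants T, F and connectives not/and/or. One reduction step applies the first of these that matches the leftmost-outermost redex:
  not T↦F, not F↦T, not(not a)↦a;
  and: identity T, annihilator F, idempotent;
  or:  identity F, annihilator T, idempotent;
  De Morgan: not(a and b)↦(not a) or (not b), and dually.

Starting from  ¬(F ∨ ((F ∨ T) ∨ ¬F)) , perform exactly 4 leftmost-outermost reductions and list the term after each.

  start: ¬(F ∨ ((F ∨ T) ∨ ¬F))
  [1] ¬F ∧ ¬((F ∨ T) ∨ ¬F)
  [2] T ∧ ¬((F ∨ T) ∨ ¬F)
  [3] ¬((F ∨ T) ∨ ¬F)
  [4] ¬(F ∨ T) ∧ ¬¬F

Answer: after 4 steps: ¬(F ∨ T) ∧ ¬¬F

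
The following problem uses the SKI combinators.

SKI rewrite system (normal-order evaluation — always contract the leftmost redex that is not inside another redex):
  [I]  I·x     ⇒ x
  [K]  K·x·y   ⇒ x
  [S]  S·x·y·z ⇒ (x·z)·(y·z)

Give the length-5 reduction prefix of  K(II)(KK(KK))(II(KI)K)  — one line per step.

  start: K(II)(KK(KK))(II(KI)K)
  [1] II(II(KI)K)
  [2] I(II(KI)K)
  [3] II(KI)K
  [4] I(KI)K
  [5] KIK

Answer: after 5 steps: KIK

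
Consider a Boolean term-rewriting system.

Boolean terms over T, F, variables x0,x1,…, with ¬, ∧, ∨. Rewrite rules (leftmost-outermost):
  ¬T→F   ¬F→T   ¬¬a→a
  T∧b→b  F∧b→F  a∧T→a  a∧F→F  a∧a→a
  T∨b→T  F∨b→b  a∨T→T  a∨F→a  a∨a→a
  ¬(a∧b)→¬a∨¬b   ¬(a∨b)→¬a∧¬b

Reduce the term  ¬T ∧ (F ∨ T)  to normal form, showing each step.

  start: ¬T ∧ (F ∨ T)
  →1  F ∧ (F ∨ T)
  →2  F

Answer: normal form = F  (in 2 steps)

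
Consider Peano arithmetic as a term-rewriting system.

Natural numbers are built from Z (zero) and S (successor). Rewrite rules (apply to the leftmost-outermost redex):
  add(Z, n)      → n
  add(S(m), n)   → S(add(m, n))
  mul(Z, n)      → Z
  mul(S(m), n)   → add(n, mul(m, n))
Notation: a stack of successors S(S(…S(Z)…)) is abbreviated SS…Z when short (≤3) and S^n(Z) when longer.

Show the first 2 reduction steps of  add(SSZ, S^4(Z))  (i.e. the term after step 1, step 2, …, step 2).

Answer: after 2 steps: S(S(add(Z, S^4(Z))))

Working:
  start: add(SSZ, S^4(Z))
  →1  S(add(SZ, S^4(Z)))
  →2  S(S(add(Z, S^4(Z))))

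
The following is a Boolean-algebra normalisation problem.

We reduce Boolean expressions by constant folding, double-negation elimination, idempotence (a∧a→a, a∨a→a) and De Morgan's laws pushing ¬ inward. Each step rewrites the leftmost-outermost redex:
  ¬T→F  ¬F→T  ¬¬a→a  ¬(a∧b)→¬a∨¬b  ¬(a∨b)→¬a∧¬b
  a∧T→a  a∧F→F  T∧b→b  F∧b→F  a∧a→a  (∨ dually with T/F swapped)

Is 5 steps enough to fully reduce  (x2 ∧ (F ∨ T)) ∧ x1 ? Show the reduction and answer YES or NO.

Answer: YES — reaches normal form x2 ∧ x1 in 2 ≤ 5 steps

Working:
  start: (x2 ∧ (F ∨ T)) ∧ x1
  [1] (x2 ∧ T) ∧ x1
  [2] x2 ∧ x1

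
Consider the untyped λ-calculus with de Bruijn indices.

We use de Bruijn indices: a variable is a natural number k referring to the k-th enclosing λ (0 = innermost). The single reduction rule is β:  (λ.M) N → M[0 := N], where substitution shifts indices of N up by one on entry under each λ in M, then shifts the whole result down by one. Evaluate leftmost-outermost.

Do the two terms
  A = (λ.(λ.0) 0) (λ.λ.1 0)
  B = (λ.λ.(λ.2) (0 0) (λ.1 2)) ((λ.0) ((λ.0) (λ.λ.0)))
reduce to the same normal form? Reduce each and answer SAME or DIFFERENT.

Term A:
  start: (λ.(λ.0) 0) (λ.λ.1 0)
  [1] (λ.0) (λ.λ.1 0)
  [2] λ.λ.1 0

Term B:
  start: (λ.λ.(λ.2) (0 0) (λ.1 2)) ((λ.0) ((λ.0) (λ.λ.0)))
  [1] λ.(λ.(λ.0) ((λ.0) (λ.λ.0))) (0 0) (λ.1 ((λ.0) ((λ.0) (λ.λ.0))))
  [2] λ.(λ.0) ((λ.0) (λ.λ.0)) (λ.1 ((λ.0) ((λ.0) (λ.λ.0))))
  [3] λ.(λ.0) (λ.λ.0) (λ.1 ((λ.0) ((λ.0) (λ.λ.0))))
  [4] λ.(λ.λ.0) (λ.1 ((λ.0) ((λ.0) (λ.λ.0))))
  [5] λ.λ.0

Answer: DIFFERENT — A ⇓ λ.λ.1 0, B ⇓ λ.λ.0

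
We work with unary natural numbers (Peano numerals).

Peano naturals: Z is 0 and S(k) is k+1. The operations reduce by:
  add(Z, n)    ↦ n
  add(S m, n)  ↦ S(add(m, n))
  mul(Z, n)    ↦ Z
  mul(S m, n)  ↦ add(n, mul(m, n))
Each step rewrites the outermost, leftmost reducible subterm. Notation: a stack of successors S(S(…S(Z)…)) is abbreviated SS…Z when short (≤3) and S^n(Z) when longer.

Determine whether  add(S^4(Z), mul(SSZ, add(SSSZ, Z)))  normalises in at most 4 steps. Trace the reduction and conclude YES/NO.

Answer: NO — after 4 steps the term is S(S(S(S(add(Z, mul(SSZ, add(SSSZ, Z))))))), not yet normal

Reduction:
  start: add(S^4(Z), mul(SSZ, add(SSSZ, Z)))
  step 1: S(add(SSSZ, mul(SSZ, add(SSSZ, Z))))
  step 2: S(S(add(SSZ, mul(SSZ, add(SSSZ, Z)))))
  step 3: S(S(S(add(SZ, mul(SSZ, add(SSSZ, Z))))))
  step 4: S(S(S(S(add(Z, mul(SSZ, add(SSSZ, Z)))))))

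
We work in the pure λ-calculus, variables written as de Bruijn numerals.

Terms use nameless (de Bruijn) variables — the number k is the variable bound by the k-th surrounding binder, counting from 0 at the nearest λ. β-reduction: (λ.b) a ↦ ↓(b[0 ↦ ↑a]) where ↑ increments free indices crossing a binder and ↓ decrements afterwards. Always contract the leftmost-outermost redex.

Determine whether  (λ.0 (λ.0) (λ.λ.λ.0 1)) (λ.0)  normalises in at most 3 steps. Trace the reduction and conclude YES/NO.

  start: (λ.0 (λ.0) (λ.λ.λ.0 1)) (λ.0)
  →1  (λ.0) (λ.0) (λ.λ.λ.0 1)
  →2  (λ.0) (λ.λ.λ.0 1)
  →3  λ.λ.λ.0 1

Answer: YES — reaches normal form λ.λ.λ.0 1 in 3 ≤ 3 steps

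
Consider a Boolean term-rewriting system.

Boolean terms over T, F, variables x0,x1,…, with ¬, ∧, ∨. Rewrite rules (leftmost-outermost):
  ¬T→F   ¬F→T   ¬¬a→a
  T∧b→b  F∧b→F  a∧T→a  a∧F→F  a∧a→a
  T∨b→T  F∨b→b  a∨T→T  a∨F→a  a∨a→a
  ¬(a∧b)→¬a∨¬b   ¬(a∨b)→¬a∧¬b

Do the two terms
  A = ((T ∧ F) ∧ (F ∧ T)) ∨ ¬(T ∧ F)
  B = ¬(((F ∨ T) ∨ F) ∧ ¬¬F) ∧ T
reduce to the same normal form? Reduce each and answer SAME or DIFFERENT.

Answer: SAME — A ⇓ T, B ⇓ T

Derivation:
Term A:
  start: ((T ∧ F) ∧ (F ∧ T)) ∨ ¬(T ∧ F)
  step 1: (F ∧ (F ∧ T)) ∨ ¬(T ∧ F)
  step 2: F ∨ ¬(T ∧ F)
  step 3: ¬(T ∧ F)
  step 4: ¬T ∨ ¬F
  step 5: F ∨ ¬F
  step 6: ¬F
  step 7: T

Term B:
  start: ¬(((F ∨ T) ∨ F) ∧ ¬¬F) ∧ T
  step 1: ¬(((F ∨ T) ∨ F) ∧ ¬¬F)
  step 2: ¬((F ∨ T) ∨ F) ∨ ¬¬¬F
  step 3: (¬(F ∨ T) ∧ ¬F) ∨ ¬¬¬F
  step 4: ((¬F ∧ ¬T) ∧ ¬F) ∨ ¬¬¬F
  step 5: ((T ∧ ¬T) ∧ ¬F) ∨ ¬¬¬F
  step 6: (¬T ∧ ¬F) ∨ ¬¬¬F
  step 7: (F ∧ ¬F) ∨ ¬¬¬F
  step 8: F ∨ ¬¬¬F
  step 9: ¬¬¬F
  step 10: ¬F
  step 11: T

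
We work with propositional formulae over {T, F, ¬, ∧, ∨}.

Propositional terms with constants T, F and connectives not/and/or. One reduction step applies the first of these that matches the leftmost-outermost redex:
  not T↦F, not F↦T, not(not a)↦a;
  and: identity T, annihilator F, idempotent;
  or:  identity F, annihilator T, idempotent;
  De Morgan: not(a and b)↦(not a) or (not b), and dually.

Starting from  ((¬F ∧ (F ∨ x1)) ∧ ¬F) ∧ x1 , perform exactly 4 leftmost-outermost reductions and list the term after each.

  start: ((¬F ∧ (F ∨ x1)) ∧ ¬F) ∧ x1
  step 1: ((T ∧ (F ∨ x1)) ∧ ¬F) ∧ x1
  step 2: ((F ∨ x1) ∧ ¬F) ∧ x1
  step 3: (x1 ∧ ¬F) ∧ x1
  step 4: (x1 ∧ T) ∧ x1

Answer: after 4 steps: (x1 ∧ T) ∧ x1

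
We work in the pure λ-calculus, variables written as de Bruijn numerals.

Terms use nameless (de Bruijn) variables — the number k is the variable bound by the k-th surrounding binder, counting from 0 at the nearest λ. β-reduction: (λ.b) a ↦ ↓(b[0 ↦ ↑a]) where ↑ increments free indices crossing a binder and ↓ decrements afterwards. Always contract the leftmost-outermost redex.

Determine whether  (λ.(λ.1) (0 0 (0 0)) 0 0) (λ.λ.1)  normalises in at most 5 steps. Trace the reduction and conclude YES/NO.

  start: (λ.(λ.1) (0 0 (0 0)) 0 0) (λ.λ.1)
  [1] (λ.λ.λ.1) ((λ.λ.1) (λ.λ.1) ((λ.λ.1) (λ.λ.1))) (λ.λ.1) (λ.λ.1)
  [2] (λ.λ.1) (λ.λ.1) (λ.λ.1)
  [3] (λ.λ.λ.1) (λ.λ.1)
  [4] λ.λ.1

Answer: YES — reaches normal form λ.λ.1 in 4 ≤ 5 steps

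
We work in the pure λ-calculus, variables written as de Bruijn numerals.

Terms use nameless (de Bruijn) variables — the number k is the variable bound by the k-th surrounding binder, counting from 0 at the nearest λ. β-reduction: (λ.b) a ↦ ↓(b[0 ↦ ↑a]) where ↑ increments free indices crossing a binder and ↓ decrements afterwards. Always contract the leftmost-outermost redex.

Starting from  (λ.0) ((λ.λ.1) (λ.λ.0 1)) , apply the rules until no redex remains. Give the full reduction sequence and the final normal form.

Answer: normal form = λ.λ.λ.0 1  (in 2 steps)

Working:
  start: (λ.0) ((λ.λ.1) (λ.λ.0 1))
  →1  (λ.λ.1) (λ.λ.0 1)
  →2  λ.λ.λ.0 1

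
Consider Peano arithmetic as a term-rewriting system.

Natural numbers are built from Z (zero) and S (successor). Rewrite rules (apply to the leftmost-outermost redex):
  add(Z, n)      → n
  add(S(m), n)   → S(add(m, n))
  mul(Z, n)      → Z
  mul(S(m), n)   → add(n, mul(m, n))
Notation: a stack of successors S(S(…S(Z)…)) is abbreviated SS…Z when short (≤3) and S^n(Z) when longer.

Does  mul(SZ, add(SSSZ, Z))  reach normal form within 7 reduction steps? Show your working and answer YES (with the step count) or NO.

  start: mul(SZ, add(SSSZ, Z))
  →1  add(add(SSSZ, Z), mul(Z, add(SSSZ, Z)))
  →2  add(S(add(SSZ, Z)), mul(Z, add(SSSZ, Z)))
  →3  S(add(add(SSZ, Z), mul(Z, add(SSSZ, Z))))
  →4  S(add(S(add(SZ, Z)), mul(Z, add(SSSZ, Z))))
  →5  S(S(add(add(SZ, Z), mul(Z, add(SSSZ, Z)))))
  →6  S(S(add(S(add(Z, Z)), mul(Z, add(SSSZ, Z)))))
  →7  S(S(S(add(add(Z, Z), mul(Z, add(SSSZ, Z))))))

Answer: NO — after 7 steps the term is S(S(S(add(add(Z, Z), mul(Z, add(SSSZ, Z)))))), not yet normal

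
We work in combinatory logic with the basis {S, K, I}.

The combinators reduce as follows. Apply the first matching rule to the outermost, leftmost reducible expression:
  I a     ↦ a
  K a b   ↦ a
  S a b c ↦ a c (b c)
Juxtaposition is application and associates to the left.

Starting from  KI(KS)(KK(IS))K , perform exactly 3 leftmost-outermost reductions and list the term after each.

  start: KI(KS)(KK(IS))K
  [1] I(KK(IS))K
  [2] KK(IS)K
  [3] KK

Answer: after 3 steps: KK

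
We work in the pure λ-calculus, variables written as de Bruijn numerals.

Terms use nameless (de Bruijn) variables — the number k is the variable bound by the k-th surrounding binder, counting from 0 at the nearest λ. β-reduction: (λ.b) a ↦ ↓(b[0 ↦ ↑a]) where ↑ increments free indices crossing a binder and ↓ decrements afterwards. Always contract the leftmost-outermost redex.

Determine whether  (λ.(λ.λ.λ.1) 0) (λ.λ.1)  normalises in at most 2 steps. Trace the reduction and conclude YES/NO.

Answer: YES — reaches normal form λ.λ.1 in 2 ≤ 2 steps

Working:
  start: (λ.(λ.λ.λ.1) 0) (λ.λ.1)
  →1  (λ.λ.λ.1) (λ.λ.1)
  →2  λ.λ.1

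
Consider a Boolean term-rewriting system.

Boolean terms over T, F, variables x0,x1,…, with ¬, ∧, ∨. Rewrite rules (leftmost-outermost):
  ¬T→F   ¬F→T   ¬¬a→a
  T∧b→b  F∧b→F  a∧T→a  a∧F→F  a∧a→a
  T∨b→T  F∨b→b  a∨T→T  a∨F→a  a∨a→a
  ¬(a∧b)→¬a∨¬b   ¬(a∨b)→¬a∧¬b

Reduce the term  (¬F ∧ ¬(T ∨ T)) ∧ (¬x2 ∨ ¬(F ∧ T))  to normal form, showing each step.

  start: (¬F ∧ ¬(T ∨ T)) ∧ (¬x2 ∨ ¬(F ∧ T))
  [1] (T ∧ ¬(T ∨ T)) ∧ (¬x2 ∨ ¬(F ∧ T))
  [2] ¬(T ∨ T) ∧ (¬x2 ∨ ¬(F ∧ T))
  [3] (¬T ∧ ¬T) ∧ (¬x2 ∨ ¬(F ∧ T))
  [4] ¬T ∧ (¬x2 ∨ ¬(F ∧ T))
  [5] F ∧ (¬x2 ∨ ¬(F ∧ T))
  [6] F

Answer: normal form = F  (in 6 steps)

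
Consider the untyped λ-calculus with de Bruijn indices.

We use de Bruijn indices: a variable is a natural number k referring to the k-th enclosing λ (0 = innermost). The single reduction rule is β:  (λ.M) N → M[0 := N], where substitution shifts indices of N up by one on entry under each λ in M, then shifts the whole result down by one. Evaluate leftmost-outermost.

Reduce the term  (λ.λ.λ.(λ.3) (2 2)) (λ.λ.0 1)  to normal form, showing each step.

Answer: normal form = λ.λ.λ.λ.0 1  (in 2 steps)

Derivation:
  start: (λ.λ.λ.(λ.3) (2 2)) (λ.λ.0 1)
  →1  λ.λ.(λ.λ.λ.0 1) ((λ.λ.0 1) (λ.λ.0 1))
  →2  λ.λ.λ.λ.0 1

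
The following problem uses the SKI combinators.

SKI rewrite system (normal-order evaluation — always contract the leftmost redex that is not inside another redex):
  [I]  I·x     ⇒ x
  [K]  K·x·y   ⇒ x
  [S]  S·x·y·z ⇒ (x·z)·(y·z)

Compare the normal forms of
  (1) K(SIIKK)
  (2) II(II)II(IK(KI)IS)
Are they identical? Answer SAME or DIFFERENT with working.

Term A:
  start: K(SIIKK)
  [1] K(IK(IK)K)
  [2] K(K(IK)K)
  [3] K(IK)
  [4] KK

Term B:
  start: II(II)II(IK(KI)IS)
  [1] I(II)II(IK(KI)IS)
  [2] IIII(IK(KI)IS)
  [3] III(IK(KI)IS)
  [4] II(IK(KI)IS)
  [5] I(IK(KI)IS)
  [6] IK(KI)IS
  [7] K(KI)IS
  [8] KIS
  [9] I

Answer: DIFFERENT — A ⇓ KK, B ⇓ I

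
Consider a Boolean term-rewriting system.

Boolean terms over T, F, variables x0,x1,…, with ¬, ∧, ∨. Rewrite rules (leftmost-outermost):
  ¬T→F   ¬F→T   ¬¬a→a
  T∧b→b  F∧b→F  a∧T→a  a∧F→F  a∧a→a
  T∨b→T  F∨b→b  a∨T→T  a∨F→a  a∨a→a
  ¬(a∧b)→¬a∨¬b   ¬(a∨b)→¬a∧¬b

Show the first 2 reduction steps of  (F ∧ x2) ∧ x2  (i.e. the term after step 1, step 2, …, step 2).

Answer: after 2 steps: F

Derivation:
  start: (F ∧ x2) ∧ x2
  [1] F ∧ x2
  [2] F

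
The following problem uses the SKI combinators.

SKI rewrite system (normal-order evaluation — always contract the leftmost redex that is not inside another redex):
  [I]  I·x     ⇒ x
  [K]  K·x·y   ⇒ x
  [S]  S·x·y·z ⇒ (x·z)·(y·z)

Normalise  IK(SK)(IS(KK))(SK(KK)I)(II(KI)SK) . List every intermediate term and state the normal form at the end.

Answer: normal form = K  (in 8 steps)

Working:
  start: IK(SK)(IS(KK))(SK(KK)I)(II(KI)SK)
  step 1: K(SK)(IS(KK))(SK(KK)I)(II(KI)SK)
  step 2: SK(SK(KK)I)(II(KI)SK)
  step 3: K(II(KI)SK)(SK(KK)I(II(KI)SK))
  step 4: II(KI)SK
  step 5: I(KI)SK
  step 6: KISK
  step 7: IK
  step 8: K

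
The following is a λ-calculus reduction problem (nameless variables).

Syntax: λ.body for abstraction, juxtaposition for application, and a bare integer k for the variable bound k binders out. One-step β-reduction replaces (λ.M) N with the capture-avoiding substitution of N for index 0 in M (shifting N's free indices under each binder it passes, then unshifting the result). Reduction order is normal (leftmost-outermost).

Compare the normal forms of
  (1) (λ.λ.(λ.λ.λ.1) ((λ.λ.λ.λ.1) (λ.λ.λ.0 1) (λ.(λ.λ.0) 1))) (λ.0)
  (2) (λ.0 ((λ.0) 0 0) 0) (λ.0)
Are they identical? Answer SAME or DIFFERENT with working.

Answer: DIFFERENT — A ⇓ λ.λ.λ.1, B ⇓ λ.0

Working:
Term A:
  start: (λ.λ.(λ.λ.λ.1) ((λ.λ.λ.λ.1) (λ.λ.λ.0 1) (λ.(λ.λ.0) 1))) (λ.0)
  [1] λ.(λ.λ.λ.1) ((λ.λ.λ.λ.1) (λ.λ.λ.0 1) (λ.(λ.λ.0) 1))
  [2] λ.λ.λ.1

Term B:
  start: (λ.0 ((λ.0) 0 0) 0) (λ.0)
  [1] (λ.0) ((λ.0) (λ.0) (λ.0)) (λ.0)
  [2] (λ.0) (λ.0) (λ.0) (λ.0)
  [3] (λ.0) (λ.0) (λ.0)
  [4] (λ.0) (λ.0)
  [5] λ.0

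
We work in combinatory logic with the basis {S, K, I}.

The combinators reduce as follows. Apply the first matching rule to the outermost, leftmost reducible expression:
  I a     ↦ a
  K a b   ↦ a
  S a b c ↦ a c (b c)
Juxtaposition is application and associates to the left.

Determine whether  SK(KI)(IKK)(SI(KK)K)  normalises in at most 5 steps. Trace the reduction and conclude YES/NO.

  start: SK(KI)(IKK)(SI(KK)K)
  →1  K(IKK)(KI(IKK))(SI(KK)K)
  →2  IKK(SI(KK)K)
  →3  KK(SI(KK)K)
  →4  K

Answer: YES — reaches normal form K in 4 ≤ 5 steps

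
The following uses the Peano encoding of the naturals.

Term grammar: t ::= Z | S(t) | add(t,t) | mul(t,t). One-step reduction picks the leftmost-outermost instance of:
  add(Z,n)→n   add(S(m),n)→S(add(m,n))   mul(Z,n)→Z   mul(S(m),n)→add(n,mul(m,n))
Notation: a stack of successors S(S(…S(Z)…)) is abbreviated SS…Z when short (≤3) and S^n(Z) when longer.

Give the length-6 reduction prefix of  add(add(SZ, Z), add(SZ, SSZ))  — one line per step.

  start: add(add(SZ, Z), add(SZ, SSZ))
  →1  add(S(add(Z, Z)), add(SZ, SSZ))
  →2  S(add(add(Z, Z), add(SZ, SSZ)))
  →3  S(add(Z, add(SZ, SSZ)))
  →4  S(add(SZ, SSZ))
  →5  S(S(add(Z, SSZ)))
  →6  S^4(Z)

Answer: after 6 steps: S^4(Z)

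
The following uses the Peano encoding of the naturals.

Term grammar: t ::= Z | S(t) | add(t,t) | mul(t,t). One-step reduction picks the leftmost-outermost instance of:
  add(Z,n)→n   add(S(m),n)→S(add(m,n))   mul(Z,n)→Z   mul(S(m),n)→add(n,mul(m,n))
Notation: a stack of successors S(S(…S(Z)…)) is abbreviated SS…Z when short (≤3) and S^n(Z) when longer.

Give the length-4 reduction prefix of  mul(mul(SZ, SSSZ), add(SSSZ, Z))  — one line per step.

  start: mul(mul(SZ, SSSZ), add(SSSZ, Z))
  step 1: mul(add(SSSZ, mul(Z, SSSZ)), add(SSSZ, Z))
  step 2: mul(S(add(SSZ, mul(Z, SSSZ))), add(SSSZ, Z))
  step 3: add(add(SSSZ, Z), mul(add(SSZ, mul(Z, SSSZ)), add(SSSZ, Z)))
  step 4: add(S(add(SSZ, Z)), mul(add(SSZ, mul(Z, SSSZ)), add(SSSZ, Z)))

Answer: after 4 steps: add(S(add(SSZ, Z)), mul(add(SSZ, mul(Z, SSSZ)), add(SSSZ, Z)))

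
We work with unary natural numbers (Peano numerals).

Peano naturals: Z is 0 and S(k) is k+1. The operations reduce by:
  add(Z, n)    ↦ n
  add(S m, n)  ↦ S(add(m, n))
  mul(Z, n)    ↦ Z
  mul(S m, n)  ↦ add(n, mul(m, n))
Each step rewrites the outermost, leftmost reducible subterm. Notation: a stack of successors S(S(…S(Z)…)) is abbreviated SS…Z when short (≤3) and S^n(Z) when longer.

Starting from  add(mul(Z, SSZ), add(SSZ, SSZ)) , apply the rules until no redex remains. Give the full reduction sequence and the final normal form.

Answer: normal form = S^4(Z)  (in 5 steps)

Reduction:
  start: add(mul(Z, SSZ), add(SSZ, SSZ))
  →1  add(Z, add(SSZ, SSZ))
  →2  add(SSZ, SSZ)
  →3  S(add(SZ, SSZ))
  →4  S(S(add(Z, SSZ)))
  →5  S^4(Z)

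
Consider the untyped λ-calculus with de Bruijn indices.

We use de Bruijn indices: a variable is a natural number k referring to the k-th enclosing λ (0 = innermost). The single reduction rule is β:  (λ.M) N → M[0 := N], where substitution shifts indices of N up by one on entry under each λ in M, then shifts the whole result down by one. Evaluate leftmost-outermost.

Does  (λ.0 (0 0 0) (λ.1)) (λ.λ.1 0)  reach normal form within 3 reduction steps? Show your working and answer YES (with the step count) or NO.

Answer: NO — after 3 steps the term is (λ.λ.1 0) (λ.λ.1 0) (λ.λ.1 0) (λ.λ.λ.1 0), not yet normal

Reduction:
  start: (λ.0 (0 0 0) (λ.1)) (λ.λ.1 0)
  →1  (λ.λ.1 0) ((λ.λ.1 0) (λ.λ.1 0) (λ.λ.1 0)) (λ.λ.λ.1 0)
  →2  (λ.(λ.λ.1 0) (λ.λ.1 0) (λ.λ.1 0) 0) (λ.λ.λ.1 0)
  →3  (λ.λ.1 0) (λ.λ.1 0) (λ.λ.1 0) (λ.λ.λ.1 0)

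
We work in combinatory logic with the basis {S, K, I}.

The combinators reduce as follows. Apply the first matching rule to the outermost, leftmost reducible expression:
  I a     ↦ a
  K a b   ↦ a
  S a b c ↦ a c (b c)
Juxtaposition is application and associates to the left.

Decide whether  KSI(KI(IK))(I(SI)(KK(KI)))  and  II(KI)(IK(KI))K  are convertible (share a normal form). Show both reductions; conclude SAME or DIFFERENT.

Term A:
  start: KSI(KI(IK))(I(SI)(KK(KI)))
  →1  S(KI(IK))(I(SI)(KK(KI)))
  →2  SI(I(SI)(KK(KI)))
  →3  SI(SI(KK(KI)))
  →4  SI(SIK)

Term B:
  start: II(KI)(IK(KI))K
  →1  I(KI)(IK(KI))K
  →2  KI(IK(KI))K
  →3  IK
  →4  K

Answer: DIFFERENT — A ⇓ SI(SIK), B ⇓ K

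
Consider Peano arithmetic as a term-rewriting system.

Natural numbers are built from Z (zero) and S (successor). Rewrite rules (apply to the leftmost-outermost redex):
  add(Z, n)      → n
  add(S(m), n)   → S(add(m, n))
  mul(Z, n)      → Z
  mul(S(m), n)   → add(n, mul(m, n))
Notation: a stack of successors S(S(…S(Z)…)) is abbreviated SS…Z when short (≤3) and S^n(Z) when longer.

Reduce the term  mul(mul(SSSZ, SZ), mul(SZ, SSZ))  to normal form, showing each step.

  start: mul(mul(SSSZ, SZ), mul(SZ, SSZ))
  [1] mul(add(SZ, mul(SSZ, SZ)), mul(SZ, SSZ))
  [2] mul(S(add(Z, mul(SSZ, SZ))), mul(SZ, SSZ))
  [3] add(mul(SZ, SSZ), mul(add(Z, mul(SSZ, SZ)), mul(SZ, SSZ)))
  [4] add(add(SSZ, mul(Z, SSZ)), mul(add(Z, mul(SSZ, SZ)), mul(SZ, SSZ)))
  [5] add(S(add(SZ, mul(Z, SSZ))), mul(add(Z, mul(SSZ, SZ)), mul(SZ, SSZ)))
  [6] S(add(add(SZ, mul(Z, SSZ)), mul(add(Z, mul(SSZ, SZ)), mul(SZ, SSZ))))
  [7] S(add(S(add(Z, mul(Z, SSZ))), mul(add(Z, mul(SSZ, SZ)), mul(SZ, SSZ))))
  [8] S(S(add(add(Z, mul(Z, SSZ)), mul(add(Z, mul(SSZ, SZ)), mul(SZ, SSZ)))))
  [9] S(S(add(mul(Z, SSZ), mul(add(Z, mul(SSZ, SZ)), mul(SZ, SSZ)))))
  [10] S(S(add(Z, mul(add(Z, mul(SSZ, SZ)), mul(SZ, SSZ)))))
  [11] S(S(mul(add(Z, mul(SSZ, SZ)), mul(SZ, SSZ))))
  [12] S(S(mul(mul(SSZ, SZ), mul(SZ, SSZ))))
  [13] S(S(mul(add(SZ, mul(SZ, SZ)), mul(SZ, SSZ))))
  [14] S(S(mul(S(add(Z, mul(SZ, SZ))), mul(SZ, SSZ))))
  [15] S(S(add(mul(SZ, SSZ), mul(add(Z, mul(SZ, SZ)), mul(SZ, SSZ)))))
  [16] S(S(add(add(SSZ, mul(Z, SSZ)), mul(add(Z, mul(SZ, SZ)), mul(SZ, SSZ)))))
  [17] S(S(add(S(add(SZ, mul(Z, SSZ))), mul(add(Z, mul(SZ, SZ)), mul(SZ, SSZ)))))
  [18] S(S(S(add(add(SZ, mul(Z, SSZ)), mul(add(Z, mul(SZ, SZ)), mul(SZ, SSZ))))))
  [19] S(S(S(add(S(add(Z, mul(Z, SSZ))), mul(add(Z, mul(SZ, SZ)), mul(SZ, SSZ))))))
  [20] S(S(S(S(add(add(Z, mul(Z, SSZ)), mul(add(Z, mul(SZ, SZ)), mul(SZ, SSZ)))))))
  [21] S(S(S(S(add(mul(Z, SSZ), mul(add(Z, mul(SZ, SZ)), mul(SZ, SSZ)))))))
  [22] S(S(S(S(add(Z, mul(add(Z, mul(SZ, SZ)), mul(SZ, SSZ)))))))
  [23] S(S(S(S(mul(add(Z, mul(SZ, SZ)), mul(SZ, SSZ))))))
  [24] S(S(S(S(mul(mul(SZ, SZ), mul(SZ, SSZ))))))
  [25] S(S(S(S(mul(add(SZ, mul(Z, SZ)), mul(SZ, SSZ))))))
  [26] S(S(S(S(mul(S(add(Z, mul(Z, SZ))), mul(SZ, SSZ))))))
  [27] S(S(S(S(add(mul(SZ, SSZ), mul(add(Z, mul(Z, SZ)), mul(SZ, SSZ)))))))
  [28] S(S(S(S(add(add(SSZ, mul(Z, SSZ)), mul(add(Z, mul(Z, SZ)), mul(SZ, SSZ)))))))
  [29] S(S(S(S(add(S(add(SZ, mul(Z, SSZ))), mul(add(Z, mul(Z, SZ)), mul(SZ, SSZ)))))))
  [30] S(S(S(S(S(add(add(SZ, mul(Z, SSZ)), mul(add(Z, mul(Z, SZ)), mul(SZ, SSZ))))))))
  [31] S(S(S(S(S(add(S(add(Z, mul(Z, SSZ))), mul(add(Z, mul(Z, SZ)), mul(SZ, SSZ))))))))
  [32] S(S(S(S(S(S(add(add(Z, mul(Z, SSZ)), mul(add(Z, mul(Z, SZ)), mul(SZ, SSZ)))))))))
  [33] S(S(S(S(S(S(add(mul(Z, SSZ), mul(add(Z, mul(Z, SZ)), mul(SZ, SSZ)))))))))
  [34] S(S(S(S(S(S(add(Z, mul(add(Z, mul(Z, SZ)), mul(SZ, SSZ)))))))))
  [35] S(S(S(S(S(S(mul(add(Z, mul(Z, SZ)), mul(SZ, SSZ))))))))
  [36] S(S(S(S(S(S(mul(mul(Z, SZ), mul(SZ, SSZ))))))))
  [37] S(S(S(S(S(S(mul(Z, mul(SZ, SSZ))))))))
  [38] S^6(Z)

Answer: normal form = S^6(Z)  (in 38 steps)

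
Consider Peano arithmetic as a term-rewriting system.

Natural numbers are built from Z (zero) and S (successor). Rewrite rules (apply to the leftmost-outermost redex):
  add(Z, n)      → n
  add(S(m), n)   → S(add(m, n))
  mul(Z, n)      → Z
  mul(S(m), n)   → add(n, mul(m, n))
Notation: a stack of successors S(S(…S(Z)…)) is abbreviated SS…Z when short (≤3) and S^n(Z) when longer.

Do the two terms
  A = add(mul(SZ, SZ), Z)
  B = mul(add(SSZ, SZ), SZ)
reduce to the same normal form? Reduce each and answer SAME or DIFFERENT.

Term A:
  start: add(mul(SZ, SZ), Z)
  →1  add(add(SZ, mul(Z, SZ)), Z)
  →2  add(S(add(Z, mul(Z, SZ))), Z)
  →3  S(add(add(Z, mul(Z, SZ)), Z))
  →4  S(add(mul(Z, SZ), Z))
  →5  S(add(Z, Z))
  →6  SZ

Term B:
  start: mul(add(SSZ, SZ), SZ)
  →1  mul(S(add(SZ, SZ)), SZ)
  →2  add(SZ, mul(add(SZ, SZ), SZ))
  →3  S(add(Z, mul(add(SZ, SZ), SZ)))
  →4  S(mul(add(SZ, SZ), SZ))
  →5  S(mul(S(add(Z, SZ)), SZ))
  →6  S(add(SZ, mul(add(Z, SZ), SZ)))
  →7  S(S(add(Z, mul(add(Z, SZ), SZ))))
  →8  S(S(mul(add(Z, SZ), SZ)))
  →9  S(S(mul(SZ, SZ)))
  →10  S(S(add(SZ, mul(Z, SZ))))
  →11  S(S(S(add(Z, mul(Z, SZ)))))
  →12  S(S(S(mul(Z, SZ))))
  →13  SSSZ

Answer: DIFFERENT — A ⇓ SZ, B ⇓ SSSZ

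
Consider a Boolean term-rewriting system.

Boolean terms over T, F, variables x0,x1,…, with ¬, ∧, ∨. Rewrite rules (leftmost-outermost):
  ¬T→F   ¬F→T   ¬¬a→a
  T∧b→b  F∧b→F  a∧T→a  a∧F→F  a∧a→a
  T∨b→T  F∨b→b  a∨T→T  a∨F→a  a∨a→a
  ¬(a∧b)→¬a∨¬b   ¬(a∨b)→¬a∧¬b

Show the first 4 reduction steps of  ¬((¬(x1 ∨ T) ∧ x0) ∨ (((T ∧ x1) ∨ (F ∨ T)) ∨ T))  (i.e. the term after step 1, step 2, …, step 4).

Answer: after 4 steps: (T ∨ ¬x0) ∧ ¬(((T ∧ x1) ∨ (F ∨ T)) ∨ T)

Reduction:
  start: ¬((¬(x1 ∨ T) ∧ x0) ∨ (((T ∧ x1) ∨ (F ∨ T)) ∨ T))
  →1  ¬(¬(x1 ∨ T) ∧ x0) ∧ ¬(((T ∧ x1) ∨ (F ∨ T)) ∨ T)
  →2  (¬¬(x1 ∨ T) ∨ ¬x0) ∧ ¬(((T ∧ x1) ∨ (F ∨ T)) ∨ T)
  →3  ((x1 ∨ T) ∨ ¬x0) ∧ ¬(((T ∧ x1) ∨ (F ∨ T)) ∨ T)
  →4  (T ∨ ¬x0) ∧ ¬(((T ∧ x1) ∨ (F ∨ T)) ∨ T)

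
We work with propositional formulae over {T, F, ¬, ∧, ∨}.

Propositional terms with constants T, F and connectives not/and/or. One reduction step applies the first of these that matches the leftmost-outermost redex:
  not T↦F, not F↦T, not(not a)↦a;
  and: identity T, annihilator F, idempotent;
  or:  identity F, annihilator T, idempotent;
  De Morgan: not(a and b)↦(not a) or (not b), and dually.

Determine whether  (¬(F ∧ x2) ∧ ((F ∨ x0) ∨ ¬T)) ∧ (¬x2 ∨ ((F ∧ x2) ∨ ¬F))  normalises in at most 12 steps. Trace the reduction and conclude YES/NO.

  start: (¬(F ∧ x2) ∧ ((F ∨ x0) ∨ ¬T)) ∧ (¬x2 ∨ ((F ∧ x2) ∨ ¬F))
  →1  ((¬F ∨ ¬x2) ∧ ((F ∨ x0) ∨ ¬T)) ∧ (¬x2 ∨ ((F ∧ x2) ∨ ¬F))
  →2  ((T ∨ ¬x2) ∧ ((F ∨ x0) ∨ ¬T)) ∧ (¬x2 ∨ ((F ∧ x2) ∨ ¬F))
  →3  (T ∧ ((F ∨ x0) ∨ ¬T)) ∧ (¬x2 ∨ ((F ∧ x2) ∨ ¬F))
  →4  ((F ∨ x0) ∨ ¬T) ∧ (¬x2 ∨ ((F ∧ x2) ∨ ¬F))
  →5  (x0 ∨ ¬T) ∧ (¬x2 ∨ ((F ∧ x2) ∨ ¬F))
  →6  (x0 ∨ F) ∧ (¬x2 ∨ ((F ∧ x2) ∨ ¬F))
  →7  x0 ∧ (¬x2 ∨ ((F ∧ x2) ∨ ¬F))
  →8  x0 ∧ (¬x2 ∨ (F ∨ ¬F))
  →9  x0 ∧ (¬x2 ∨ ¬F)
  →10  x0 ∧ (¬x2 ∨ T)
  →11  x0 ∧ T
  →12  x0

Answer: YES — reaches normal form x0 in 12 ≤ 12 steps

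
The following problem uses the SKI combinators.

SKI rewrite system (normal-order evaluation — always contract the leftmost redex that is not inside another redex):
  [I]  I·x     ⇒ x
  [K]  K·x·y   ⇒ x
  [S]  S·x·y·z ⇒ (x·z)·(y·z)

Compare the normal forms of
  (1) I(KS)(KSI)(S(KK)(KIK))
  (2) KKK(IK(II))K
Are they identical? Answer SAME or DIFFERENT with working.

Answer: DIFFERENT — A ⇓ S(S(KK)I), B ⇓ KI

Working:
Term A:
  start: I(KS)(KSI)(S(KK)(KIK))
  step 1: KS(KSI)(S(KK)(KIK))
  step 2: S(S(KK)(KIK))
  step 3: S(S(KK)I)

Term B:
  start: KKK(IK(II))K
  step 1: K(IK(II))K
  step 2: IK(II)
  step 3: K(II)
  step 4: KI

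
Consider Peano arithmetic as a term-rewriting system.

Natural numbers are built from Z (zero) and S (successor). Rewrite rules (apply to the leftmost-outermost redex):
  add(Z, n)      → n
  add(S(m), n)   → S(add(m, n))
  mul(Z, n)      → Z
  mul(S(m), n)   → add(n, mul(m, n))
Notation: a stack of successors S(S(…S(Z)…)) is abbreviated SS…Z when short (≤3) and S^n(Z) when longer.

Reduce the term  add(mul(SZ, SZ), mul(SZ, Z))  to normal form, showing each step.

Answer: normal form = SZ  (in 9 steps)

Working:
  start: add(mul(SZ, SZ), mul(SZ, Z))
  →1  add(add(SZ, mul(Z, SZ)), mul(SZ, Z))
  →2  add(S(add(Z, mul(Z, SZ))), mul(SZ, Z))
  →3  S(add(add(Z, mul(Z, SZ)), mul(SZ, Z)))
  →4  S(add(mul(Z, SZ), mul(SZ, Z)))
  →5  S(add(Z, mul(SZ, Z)))
  →6  S(mul(SZ, Z))
  →7  S(add(Z, mul(Z, Z)))
  →8  S(mul(Z, Z))
  →9  SZ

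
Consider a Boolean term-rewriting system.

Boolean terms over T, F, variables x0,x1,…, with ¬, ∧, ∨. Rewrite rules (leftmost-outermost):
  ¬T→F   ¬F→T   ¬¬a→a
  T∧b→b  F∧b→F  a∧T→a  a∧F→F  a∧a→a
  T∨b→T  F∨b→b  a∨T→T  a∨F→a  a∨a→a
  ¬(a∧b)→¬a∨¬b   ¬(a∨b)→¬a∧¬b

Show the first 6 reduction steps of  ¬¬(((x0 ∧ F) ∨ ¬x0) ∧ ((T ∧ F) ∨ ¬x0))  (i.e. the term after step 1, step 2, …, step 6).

Answer: after 6 steps: ¬x0

Reduction:
  start: ¬¬(((x0 ∧ F) ∨ ¬x0) ∧ ((T ∧ F) ∨ ¬x0))
  step 1: ((x0 ∧ F) ∨ ¬x0) ∧ ((T ∧ F) ∨ ¬x0)
  step 2: (F ∨ ¬x0) ∧ ((T ∧ F) ∨ ¬x0)
  step 3: ¬x0 ∧ ((T ∧ F) ∨ ¬x0)
  step 4: ¬x0 ∧ (F ∨ ¬x0)
  step 5: ¬x0 ∧ ¬x0
  step 6: ¬x0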